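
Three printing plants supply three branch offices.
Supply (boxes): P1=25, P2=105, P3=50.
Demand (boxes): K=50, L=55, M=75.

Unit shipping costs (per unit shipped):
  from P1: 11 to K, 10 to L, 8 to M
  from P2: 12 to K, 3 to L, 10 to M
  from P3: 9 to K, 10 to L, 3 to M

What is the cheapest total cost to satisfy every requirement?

An optimal shipping plan:
  P1 to M: 25 boxes
  P2 to K: 50 boxes
  P2 to L: 55 boxes
  P3 to M: 50 boxes
Total cost = 1115.

1115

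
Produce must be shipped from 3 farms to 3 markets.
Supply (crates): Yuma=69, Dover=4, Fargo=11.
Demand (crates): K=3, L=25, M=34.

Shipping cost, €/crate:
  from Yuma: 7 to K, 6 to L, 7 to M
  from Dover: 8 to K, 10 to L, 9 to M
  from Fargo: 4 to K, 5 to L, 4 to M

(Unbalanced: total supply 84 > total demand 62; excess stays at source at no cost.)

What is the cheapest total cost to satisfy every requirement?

376

A cheapest plan:
  Yuma–L: 25 crates
  Yuma–M: 26 crates
  Fargo–K: 3 crates
  Fargo–M: 8 crates
Total cost = €376.
(Supply check: Yuma ships 51; Dover ships 0; Fargo ships 11.)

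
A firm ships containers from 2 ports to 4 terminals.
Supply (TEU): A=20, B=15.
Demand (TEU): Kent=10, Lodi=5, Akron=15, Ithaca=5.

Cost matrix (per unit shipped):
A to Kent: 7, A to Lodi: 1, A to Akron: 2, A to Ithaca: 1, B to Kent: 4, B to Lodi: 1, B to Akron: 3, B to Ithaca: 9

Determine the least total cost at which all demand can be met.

80

Optimal allocation:
  A to Akron: 15 × 2 = 30
  A to Ithaca: 5 × 1 = 5
  B to Kent: 10 × 4 = 40
  B to Lodi: 5 × 1 = 5
Total = 30 + 5 + 40 + 5 = 80.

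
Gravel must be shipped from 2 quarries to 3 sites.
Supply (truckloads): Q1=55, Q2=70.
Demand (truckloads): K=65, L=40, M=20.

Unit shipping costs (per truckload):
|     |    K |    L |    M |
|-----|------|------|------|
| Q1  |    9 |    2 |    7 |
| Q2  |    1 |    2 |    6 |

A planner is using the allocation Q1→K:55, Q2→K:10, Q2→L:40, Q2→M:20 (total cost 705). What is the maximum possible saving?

425

Current plan cost = 55·9 + 10·1 + 40·2 + 20·6 = 705.
Optimal plan:
  Q1–L: 40 × 2 = 80
  Q1–M: 15 × 7 = 105
  Q2–K: 65 × 1 = 65
  Q2–M: 5 × 6 = 30
Optimal cost = 280.
Saving = 705 − 280 = 425.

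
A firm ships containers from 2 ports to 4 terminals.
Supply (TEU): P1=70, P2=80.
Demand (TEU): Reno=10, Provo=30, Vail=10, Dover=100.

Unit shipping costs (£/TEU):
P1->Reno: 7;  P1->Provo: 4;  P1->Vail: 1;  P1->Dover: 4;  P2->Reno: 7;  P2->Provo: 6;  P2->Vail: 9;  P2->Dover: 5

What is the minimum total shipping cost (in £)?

A cheapest plan:
  P1–Provo: 30 × £4 = £120
  P1–Vail: 10 × £1 = £10
  P1–Dover: 30 × £4 = £120
  P2–Reno: 10 × £7 = £70
  P2–Dover: 70 × £5 = £350
Total = 120 + 10 + 120 + 70 + 350 = £670.

670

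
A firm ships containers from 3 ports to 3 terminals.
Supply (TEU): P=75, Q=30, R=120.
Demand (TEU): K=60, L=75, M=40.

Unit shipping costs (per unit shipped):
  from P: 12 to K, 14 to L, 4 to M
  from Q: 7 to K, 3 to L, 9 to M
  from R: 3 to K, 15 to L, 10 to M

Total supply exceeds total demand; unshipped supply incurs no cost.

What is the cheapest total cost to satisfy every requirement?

1070

An optimal shipping plan:
  P->L: 35 × 14 = 490
  P->M: 40 × 4 = 160
  Q->L: 30 × 3 = 90
  R->K: 60 × 3 = 180
  R->L: 10 × 15 = 150
Total = 490 + 160 + 90 + 180 + 150 = 1070.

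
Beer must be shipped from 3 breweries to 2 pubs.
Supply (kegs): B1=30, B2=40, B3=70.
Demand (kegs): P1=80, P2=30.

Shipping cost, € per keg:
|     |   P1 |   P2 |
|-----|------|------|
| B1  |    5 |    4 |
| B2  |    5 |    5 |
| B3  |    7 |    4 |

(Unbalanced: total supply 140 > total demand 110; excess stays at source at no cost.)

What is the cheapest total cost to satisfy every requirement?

Optimal allocation:
  B1 to P1: 30 × €5 = €150
  B2 to P1: 40 × €5 = €200
  B3 to P1: 10 × €7 = €70
  B3 to P2: 30 × €4 = €120
Total = 150 + 200 + 70 + 120 = €540.

540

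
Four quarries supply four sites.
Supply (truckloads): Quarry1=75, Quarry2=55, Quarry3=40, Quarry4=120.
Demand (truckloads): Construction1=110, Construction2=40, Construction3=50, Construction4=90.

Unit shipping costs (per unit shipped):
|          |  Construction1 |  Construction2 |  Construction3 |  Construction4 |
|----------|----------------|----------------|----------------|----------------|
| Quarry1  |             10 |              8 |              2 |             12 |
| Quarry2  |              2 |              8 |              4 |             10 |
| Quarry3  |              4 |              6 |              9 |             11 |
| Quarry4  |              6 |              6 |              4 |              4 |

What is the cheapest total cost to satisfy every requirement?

1110

A cheapest plan:
  Quarry1 to Construction2: 25 × 8 = 200
  Quarry1 to Construction3: 50 × 2 = 100
  Quarry2 to Construction1: 55 × 2 = 110
  Quarry3 to Construction1: 40 × 4 = 160
  Quarry4 to Construction1: 15 × 6 = 90
  Quarry4 to Construction2: 15 × 6 = 90
  Quarry4 to Construction4: 90 × 4 = 360
Total = 200 + 100 + 110 + 160 + 90 + 90 + 360 = 1110.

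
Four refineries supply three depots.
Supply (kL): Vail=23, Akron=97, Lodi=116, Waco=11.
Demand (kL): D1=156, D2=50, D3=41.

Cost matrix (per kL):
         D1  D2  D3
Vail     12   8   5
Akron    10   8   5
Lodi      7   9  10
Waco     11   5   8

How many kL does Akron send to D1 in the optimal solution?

40

Solving gives:
  Vail→D2: 23 × 8 = 184
  Akron→D1: 40 × 10 = 400
  Akron→D2: 16 × 8 = 128
  Akron→D3: 41 × 5 = 205
  Lodi→D1: 116 × 7 = 812
  Waco→D2: 11 × 5 = 55
Total cost = 1784.
So Akron→D1 carries 40 kL.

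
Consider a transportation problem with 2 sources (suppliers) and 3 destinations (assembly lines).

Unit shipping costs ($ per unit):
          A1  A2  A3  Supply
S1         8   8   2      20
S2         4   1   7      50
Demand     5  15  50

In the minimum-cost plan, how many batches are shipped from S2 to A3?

30

Solving gives:
  S1→A3: 20 batches
  S2→A1: 5 batches
  S2→A2: 15 batches
  S2→A3: 30 batches
Total cost = $285.
So S2→A3 carries 30 batches.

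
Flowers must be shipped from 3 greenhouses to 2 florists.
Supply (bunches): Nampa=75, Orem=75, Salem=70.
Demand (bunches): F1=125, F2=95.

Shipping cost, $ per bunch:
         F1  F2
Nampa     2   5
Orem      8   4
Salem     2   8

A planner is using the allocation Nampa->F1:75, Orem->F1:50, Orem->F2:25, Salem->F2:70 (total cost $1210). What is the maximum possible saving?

560

Current plan cost = 75·2 + 50·8 + 25·4 + 70·8 = $1210.
Optimal plan:
  Nampa–F1: 55 × $2 = $110
  Nampa–F2: 20 × $5 = $100
  Orem–F2: 75 × $4 = $300
  Salem–F1: 70 × $2 = $140
Optimal cost = $650.
Saving = 1210 − 650 = $560.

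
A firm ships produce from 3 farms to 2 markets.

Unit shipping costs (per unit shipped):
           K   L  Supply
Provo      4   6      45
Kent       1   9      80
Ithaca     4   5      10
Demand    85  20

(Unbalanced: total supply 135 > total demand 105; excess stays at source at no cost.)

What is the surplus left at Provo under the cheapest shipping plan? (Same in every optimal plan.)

An optimal plan:
  Provo→K: 5 crates
  Provo→L: 10 crates
  Kent→K: 80 crates
  Ithaca→L: 10 crates
Total cost = 210.
Provo ships 15 of its 45, leaving 30.

30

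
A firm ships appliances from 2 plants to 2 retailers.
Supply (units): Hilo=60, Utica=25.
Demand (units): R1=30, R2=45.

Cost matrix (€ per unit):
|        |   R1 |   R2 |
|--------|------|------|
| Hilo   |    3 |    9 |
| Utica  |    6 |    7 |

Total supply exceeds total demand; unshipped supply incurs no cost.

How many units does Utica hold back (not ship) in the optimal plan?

Minimum-cost shipments:
  Hilo to R1: 30 units
  Hilo to R2: 20 units
  Utica to R2: 25 units
Total cost = €445.
Utica ships 25 of its 25, leaving 0.

0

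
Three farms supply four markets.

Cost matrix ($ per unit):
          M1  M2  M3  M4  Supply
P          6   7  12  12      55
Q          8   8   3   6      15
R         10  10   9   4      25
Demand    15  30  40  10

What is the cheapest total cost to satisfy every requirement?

A cheapest plan:
  P→M1: 15 × $6 = $90
  P→M2: 30 × $7 = $210
  P→M3: 10 × $12 = $120
  Q→M3: 15 × $3 = $45
  R→M3: 15 × $9 = $135
  R→M4: 10 × $4 = $40
Total = 90 + 210 + 120 + 45 + 135 + 40 = $640.

640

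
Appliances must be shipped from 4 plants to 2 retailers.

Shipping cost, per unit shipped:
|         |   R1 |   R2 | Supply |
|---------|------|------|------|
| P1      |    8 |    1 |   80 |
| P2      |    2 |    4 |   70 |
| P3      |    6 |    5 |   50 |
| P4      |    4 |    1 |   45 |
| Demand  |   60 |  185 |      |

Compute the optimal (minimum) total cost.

Optimal allocation:
  P1–R2: 80 units
  P2–R1: 60 units
  P2–R2: 10 units
  P3–R2: 50 units
  P4–R2: 45 units
Total cost = 535.

535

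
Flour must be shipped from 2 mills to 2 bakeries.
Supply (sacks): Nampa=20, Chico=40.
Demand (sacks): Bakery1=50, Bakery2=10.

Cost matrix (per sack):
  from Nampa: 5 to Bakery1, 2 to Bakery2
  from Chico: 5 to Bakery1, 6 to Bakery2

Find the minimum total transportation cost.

Optimal allocation:
  Nampa to Bakery1: 10 sacks
  Nampa to Bakery2: 10 sacks
  Chico to Bakery1: 40 sacks
Total cost = 270.

270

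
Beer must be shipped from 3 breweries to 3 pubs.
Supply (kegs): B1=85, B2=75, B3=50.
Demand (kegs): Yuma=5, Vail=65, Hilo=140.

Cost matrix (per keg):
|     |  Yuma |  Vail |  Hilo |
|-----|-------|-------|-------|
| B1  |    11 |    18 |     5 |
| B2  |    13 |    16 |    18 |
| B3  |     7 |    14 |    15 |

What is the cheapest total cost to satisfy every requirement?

2355

One minimum-cost allocation:
  B1→Hilo: 85 × 5 = 425
  B2→Vail: 65 × 16 = 1040
  B2→Hilo: 10 × 18 = 180
  B3→Yuma: 5 × 7 = 35
  B3→Hilo: 45 × 15 = 675
Total = 425 + 1040 + 180 + 35 + 675 = 2355.
(Supply check: B1 ships 85; B2 ships 75; B3 ships 50.)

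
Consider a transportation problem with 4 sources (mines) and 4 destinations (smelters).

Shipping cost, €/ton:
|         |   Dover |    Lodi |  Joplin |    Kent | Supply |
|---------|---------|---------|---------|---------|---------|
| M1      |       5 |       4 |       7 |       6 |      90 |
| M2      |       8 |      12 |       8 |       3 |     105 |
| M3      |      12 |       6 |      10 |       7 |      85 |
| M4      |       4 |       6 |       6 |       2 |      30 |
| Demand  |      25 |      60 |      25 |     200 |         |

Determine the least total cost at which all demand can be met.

Optimal allocation:
  M1 to Dover: 25 tons
  M1 to Lodi: 40 tons
  M1 to Joplin: 25 tons
  M2 to Kent: 105 tons
  M3 to Lodi: 20 tons
  M3 to Kent: 65 tons
  M4 to Kent: 30 tons
Total cost = €1410.
(Supply check: M1 ships 90; M2 ships 105; M3 ships 85; M4 ships 30.)

1410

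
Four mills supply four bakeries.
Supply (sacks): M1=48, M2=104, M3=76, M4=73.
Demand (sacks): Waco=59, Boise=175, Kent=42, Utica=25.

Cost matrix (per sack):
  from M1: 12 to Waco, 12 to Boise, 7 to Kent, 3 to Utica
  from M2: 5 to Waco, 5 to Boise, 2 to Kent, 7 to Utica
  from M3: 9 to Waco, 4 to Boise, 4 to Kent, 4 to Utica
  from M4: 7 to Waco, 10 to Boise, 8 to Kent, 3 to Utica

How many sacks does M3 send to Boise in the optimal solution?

76

Solving gives:
  M1->Kent: 23 × 7 = 161
  M1->Utica: 25 × 3 = 75
  M2->Boise: 85 × 5 = 425
  M2->Kent: 19 × 2 = 38
  M3->Boise: 76 × 4 = 304
  M4->Waco: 59 × 7 = 413
  M4->Boise: 14 × 10 = 140
Total cost = 1556.
So M3→Boise carries 76 sacks.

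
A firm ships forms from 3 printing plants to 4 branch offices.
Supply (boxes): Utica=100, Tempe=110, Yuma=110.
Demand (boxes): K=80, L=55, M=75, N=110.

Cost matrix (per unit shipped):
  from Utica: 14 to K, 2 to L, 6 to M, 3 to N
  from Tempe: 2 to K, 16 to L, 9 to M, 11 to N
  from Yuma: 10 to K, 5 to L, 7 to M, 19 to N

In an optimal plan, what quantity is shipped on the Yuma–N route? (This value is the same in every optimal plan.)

0

Optimal shipments:
  Utica->N: 100 × 3 = 300
  Tempe->K: 80 × 2 = 160
  Tempe->M: 20 × 9 = 180
  Tempe->N: 10 × 11 = 110
  Yuma->L: 55 × 5 = 275
  Yuma->M: 55 × 7 = 385
Total cost = 1410.
The route Yuma→N is not used.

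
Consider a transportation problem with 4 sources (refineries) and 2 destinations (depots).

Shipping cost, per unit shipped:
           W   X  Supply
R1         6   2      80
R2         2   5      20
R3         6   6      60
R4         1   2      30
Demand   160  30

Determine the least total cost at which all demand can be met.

An optimal shipping plan:
  R1–W: 50 × 6 = 300
  R1–X: 30 × 2 = 60
  R2–W: 20 × 2 = 40
  R3–W: 60 × 6 = 360
  R4–W: 30 × 1 = 30
Total = 300 + 60 + 40 + 360 + 30 = 790.

790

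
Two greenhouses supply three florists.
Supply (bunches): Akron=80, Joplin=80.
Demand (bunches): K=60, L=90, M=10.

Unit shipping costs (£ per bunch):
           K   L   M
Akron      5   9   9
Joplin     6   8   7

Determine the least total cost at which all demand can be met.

A cheapest plan:
  Akron to K: 60 × £5 = £300
  Akron to L: 20 × £9 = £180
  Joplin to L: 70 × £8 = £560
  Joplin to M: 10 × £7 = £70
Total = 300 + 180 + 560 + 70 = £1110.
(Supply check: Akron ships 80; Joplin ships 80.)

1110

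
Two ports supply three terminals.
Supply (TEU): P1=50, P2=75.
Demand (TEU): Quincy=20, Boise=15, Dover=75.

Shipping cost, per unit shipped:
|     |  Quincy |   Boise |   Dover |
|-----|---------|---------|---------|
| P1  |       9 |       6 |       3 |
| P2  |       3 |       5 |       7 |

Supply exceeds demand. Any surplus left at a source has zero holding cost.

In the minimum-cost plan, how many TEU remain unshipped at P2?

Minimum-cost shipments:
  P1 to Dover: 50 × 3 = 150
  P2 to Quincy: 20 × 3 = 60
  P2 to Boise: 15 × 5 = 75
  P2 to Dover: 25 × 7 = 175
Total cost = 460.
P2 ships 60 of its 75, leaving 15.

15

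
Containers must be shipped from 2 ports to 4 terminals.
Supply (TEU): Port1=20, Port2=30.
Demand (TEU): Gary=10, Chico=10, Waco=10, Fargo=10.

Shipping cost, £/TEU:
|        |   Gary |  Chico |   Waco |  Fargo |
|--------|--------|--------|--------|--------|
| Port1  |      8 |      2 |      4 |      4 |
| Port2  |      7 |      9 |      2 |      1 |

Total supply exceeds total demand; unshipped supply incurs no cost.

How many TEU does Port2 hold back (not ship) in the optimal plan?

Minimum-cost shipments:
  Port1 to Chico: 10 × £2 = £20
  Port2 to Gary: 10 × £7 = £70
  Port2 to Waco: 10 × £2 = £20
  Port2 to Fargo: 10 × £1 = £10
Total cost = £120.
Port2 ships 30 of its 30, leaving 0.

0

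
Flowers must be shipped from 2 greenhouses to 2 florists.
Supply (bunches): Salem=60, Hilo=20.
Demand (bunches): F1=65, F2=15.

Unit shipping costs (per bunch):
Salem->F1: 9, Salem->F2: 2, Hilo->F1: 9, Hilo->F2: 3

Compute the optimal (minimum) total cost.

A cheapest plan:
  Salem->F1: 45 × 9 = 405
  Salem->F2: 15 × 2 = 30
  Hilo->F1: 20 × 9 = 180
Total = 405 + 30 + 180 = 615.
(Supply check: Salem ships 60; Hilo ships 20.)

615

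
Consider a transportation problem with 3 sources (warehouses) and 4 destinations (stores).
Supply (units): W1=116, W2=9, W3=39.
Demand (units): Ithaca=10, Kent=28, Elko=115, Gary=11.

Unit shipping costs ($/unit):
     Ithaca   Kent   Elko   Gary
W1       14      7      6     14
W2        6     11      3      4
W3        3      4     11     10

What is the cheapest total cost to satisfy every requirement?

891

One minimum-cost allocation:
  W1→Kent: 1 × $7 = $7
  W1→Elko: 115 × $6 = $690
  W2→Gary: 9 × $4 = $36
  W3→Ithaca: 10 × $3 = $30
  W3→Kent: 27 × $4 = $108
  W3→Gary: 2 × $10 = $20
Total = 7 + 690 + 36 + 30 + 108 + 20 = $891.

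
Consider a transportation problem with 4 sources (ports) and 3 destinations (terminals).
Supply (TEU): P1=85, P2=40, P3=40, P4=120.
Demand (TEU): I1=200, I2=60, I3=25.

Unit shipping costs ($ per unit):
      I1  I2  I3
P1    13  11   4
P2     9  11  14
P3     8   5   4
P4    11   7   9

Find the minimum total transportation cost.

2640

An optimal shipping plan:
  P1 to I1: 60 × $13 = $780
  P1 to I3: 25 × $4 = $100
  P2 to I1: 40 × $9 = $360
  P3 to I1: 40 × $8 = $320
  P4 to I1: 60 × $11 = $660
  P4 to I2: 60 × $7 = $420
Total = 780 + 100 + 360 + 320 + 660 + 420 = $2640.
(Supply check: P1 ships 85; P2 ships 40; P3 ships 40; P4 ships 120.)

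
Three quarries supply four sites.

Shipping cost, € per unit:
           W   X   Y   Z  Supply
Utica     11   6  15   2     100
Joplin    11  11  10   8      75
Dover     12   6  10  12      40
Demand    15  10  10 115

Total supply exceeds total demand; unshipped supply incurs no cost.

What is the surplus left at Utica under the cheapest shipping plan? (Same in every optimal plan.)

0

Minimum-cost shipments:
  Utica->Z: 100 × €2 = €200
  Joplin->W: 15 × €11 = €165
  Joplin->Z: 15 × €8 = €120
  Dover->X: 10 × €6 = €60
  Dover->Y: 10 × €10 = €100
Total cost = €645.
Utica ships 100 of its 100, leaving 0.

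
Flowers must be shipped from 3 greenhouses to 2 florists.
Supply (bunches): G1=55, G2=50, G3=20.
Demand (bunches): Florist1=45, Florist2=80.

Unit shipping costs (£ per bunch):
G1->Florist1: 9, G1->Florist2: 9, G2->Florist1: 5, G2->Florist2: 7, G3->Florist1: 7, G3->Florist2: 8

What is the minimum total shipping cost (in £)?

An optimal shipping plan:
  G1->Florist2: 55 × £9 = £495
  G2->Florist1: 45 × £5 = £225
  G2->Florist2: 5 × £7 = £35
  G3->Florist2: 20 × £8 = £160
Total = 495 + 225 + 35 + 160 = £915.
(Supply check: G1 ships 55; G2 ships 50; G3 ships 20.)

915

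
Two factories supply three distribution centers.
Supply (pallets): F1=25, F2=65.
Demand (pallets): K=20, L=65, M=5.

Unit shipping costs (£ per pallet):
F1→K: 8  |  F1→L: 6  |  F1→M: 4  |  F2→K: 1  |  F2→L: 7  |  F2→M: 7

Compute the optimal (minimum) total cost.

One minimum-cost allocation:
  F1 to L: 20 × £6 = £120
  F1 to M: 5 × £4 = £20
  F2 to K: 20 × £1 = £20
  F2 to L: 45 × £7 = £315
Total = 120 + 20 + 20 + 315 = £475.

475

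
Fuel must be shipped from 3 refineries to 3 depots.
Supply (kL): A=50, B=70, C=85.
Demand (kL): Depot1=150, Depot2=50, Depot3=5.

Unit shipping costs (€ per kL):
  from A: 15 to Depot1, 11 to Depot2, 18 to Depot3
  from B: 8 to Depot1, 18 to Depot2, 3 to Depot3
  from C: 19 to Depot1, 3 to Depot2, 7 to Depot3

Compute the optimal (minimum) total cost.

2065

Optimal allocation:
  A–Depot1: 50 kL
  B–Depot1: 70 kL
  C–Depot1: 30 kL
  C–Depot2: 50 kL
  C–Depot3: 5 kL
Total cost = €2065.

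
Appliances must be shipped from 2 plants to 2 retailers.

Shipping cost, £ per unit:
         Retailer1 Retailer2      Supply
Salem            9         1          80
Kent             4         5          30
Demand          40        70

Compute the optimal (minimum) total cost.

A cheapest plan:
  Salem–Retailer1: 10 × £9 = £90
  Salem–Retailer2: 70 × £1 = £70
  Kent–Retailer1: 30 × £4 = £120
Total = 90 + 70 + 120 = £280.

280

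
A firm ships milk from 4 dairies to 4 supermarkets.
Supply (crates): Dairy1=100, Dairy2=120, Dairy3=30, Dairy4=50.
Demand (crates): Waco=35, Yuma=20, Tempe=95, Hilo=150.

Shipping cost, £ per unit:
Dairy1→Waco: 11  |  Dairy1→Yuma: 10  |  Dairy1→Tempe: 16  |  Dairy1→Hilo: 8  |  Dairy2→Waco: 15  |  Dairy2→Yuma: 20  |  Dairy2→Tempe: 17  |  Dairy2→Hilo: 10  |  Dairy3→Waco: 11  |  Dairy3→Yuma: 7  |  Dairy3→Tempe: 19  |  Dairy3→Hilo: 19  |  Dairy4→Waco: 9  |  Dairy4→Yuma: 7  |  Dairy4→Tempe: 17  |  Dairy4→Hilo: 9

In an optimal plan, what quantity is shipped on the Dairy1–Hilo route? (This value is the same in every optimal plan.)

100

The minimum-cost plan:
  Dairy1→Hilo: 100 × £8 = £800
  Dairy2→Tempe: 95 × £17 = £1615
  Dairy2→Hilo: 25 × £10 = £250
  Dairy3→Waco: 10 × £11 = £110
  Dairy3→Yuma: 20 × £7 = £140
  Dairy4→Waco: 25 × £9 = £225
  Dairy4→Hilo: 25 × £9 = £225
Total cost = £3365.
So Dairy1→Hilo carries 100 crates.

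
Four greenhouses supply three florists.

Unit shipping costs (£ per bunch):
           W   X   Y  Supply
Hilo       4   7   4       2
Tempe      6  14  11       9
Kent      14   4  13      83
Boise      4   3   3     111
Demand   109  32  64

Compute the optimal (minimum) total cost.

Optimal allocation:
  Hilo→W: 2 bunches
  Tempe→W: 9 bunches
  Kent→W: 51 bunches
  Kent→X: 32 bunches
  Boise→W: 47 bunches
  Boise→Y: 64 bunches
Total cost = £1284.

1284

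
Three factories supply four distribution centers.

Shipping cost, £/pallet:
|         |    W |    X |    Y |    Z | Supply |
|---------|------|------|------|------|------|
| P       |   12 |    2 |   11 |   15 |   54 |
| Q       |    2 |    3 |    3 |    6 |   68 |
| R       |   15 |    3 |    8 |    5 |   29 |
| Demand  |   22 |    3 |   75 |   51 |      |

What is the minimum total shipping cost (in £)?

960

Optimal allocation:
  P to X: 3 × £2 = £6
  P to Y: 51 × £11 = £561
  Q to W: 22 × £2 = £44
  Q to Y: 24 × £3 = £72
  Q to Z: 22 × £6 = £132
  R to Z: 29 × £5 = £145
Total = 6 + 561 + 44 + 72 + 132 + 145 = £960.
(Supply check: P ships 54; Q ships 68; R ships 29.)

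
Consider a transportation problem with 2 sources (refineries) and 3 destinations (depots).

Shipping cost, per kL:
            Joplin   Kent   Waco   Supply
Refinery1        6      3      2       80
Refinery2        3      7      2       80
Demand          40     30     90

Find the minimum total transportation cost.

An optimal shipping plan:
  Refinery1->Kent: 30 × 3 = 90
  Refinery1->Waco: 50 × 2 = 100
  Refinery2->Joplin: 40 × 3 = 120
  Refinery2->Waco: 40 × 2 = 80
Total = 90 + 100 + 120 + 80 = 390.

390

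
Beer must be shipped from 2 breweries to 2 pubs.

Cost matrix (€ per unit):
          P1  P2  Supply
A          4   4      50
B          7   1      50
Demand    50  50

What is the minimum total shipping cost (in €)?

250

An optimal shipping plan:
  A->P1: 50 × €4 = €200
  B->P2: 50 × €1 = €50
Total = 200 + 50 = €250.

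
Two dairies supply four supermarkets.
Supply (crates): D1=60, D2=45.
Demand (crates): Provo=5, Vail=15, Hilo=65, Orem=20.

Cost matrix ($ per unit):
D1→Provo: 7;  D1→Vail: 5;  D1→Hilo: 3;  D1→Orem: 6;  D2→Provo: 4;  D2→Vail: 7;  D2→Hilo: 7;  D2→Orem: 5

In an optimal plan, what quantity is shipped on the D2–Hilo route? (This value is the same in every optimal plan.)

5

Optimal shipments:
  D1→Hilo: 60 × $3 = $180
  D2→Provo: 5 × $4 = $20
  D2→Vail: 15 × $7 = $105
  D2→Hilo: 5 × $7 = $35
  D2→Orem: 20 × $5 = $100
Total cost = $440.
So D2→Hilo carries 5 crates.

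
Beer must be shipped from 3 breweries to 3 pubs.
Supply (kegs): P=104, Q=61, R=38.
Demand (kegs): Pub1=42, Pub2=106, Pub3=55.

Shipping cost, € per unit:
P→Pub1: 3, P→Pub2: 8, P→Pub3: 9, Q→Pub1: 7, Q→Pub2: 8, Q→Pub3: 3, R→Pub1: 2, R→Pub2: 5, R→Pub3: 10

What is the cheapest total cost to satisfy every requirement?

An optimal shipping plan:
  P→Pub1: 42 × €3 = €126
  P→Pub2: 62 × €8 = €496
  Q→Pub2: 6 × €8 = €48
  Q→Pub3: 55 × €3 = €165
  R→Pub2: 38 × €5 = €190
Total = 126 + 496 + 48 + 165 + 190 = €1025.

1025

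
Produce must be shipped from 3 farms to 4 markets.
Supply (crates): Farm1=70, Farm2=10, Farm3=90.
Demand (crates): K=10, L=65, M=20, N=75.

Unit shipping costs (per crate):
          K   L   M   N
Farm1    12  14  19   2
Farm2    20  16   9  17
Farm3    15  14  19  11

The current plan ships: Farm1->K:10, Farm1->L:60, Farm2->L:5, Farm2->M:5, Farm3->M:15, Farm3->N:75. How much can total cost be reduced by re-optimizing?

Current plan cost = 10·12 + 60·14 + 5·16 + 5·9 + 15·19 + 75·11 = 2195.
Optimal plan:
  Farm1 to N: 70 × 2 = 140
  Farm2 to M: 10 × 9 = 90
  Farm3 to K: 10 × 15 = 150
  Farm3 to L: 65 × 14 = 910
  Farm3 to M: 10 × 19 = 190
  Farm3 to N: 5 × 11 = 55
Optimal cost = 1535.
Saving = 2195 − 1535 = 660.

660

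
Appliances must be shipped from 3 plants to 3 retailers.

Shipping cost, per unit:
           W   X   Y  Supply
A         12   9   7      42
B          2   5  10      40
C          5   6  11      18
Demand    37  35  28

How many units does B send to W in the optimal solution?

37

The minimum-cost plan:
  A→X: 14 × 9 = 126
  A→Y: 28 × 7 = 196
  B→W: 37 × 2 = 74
  B→X: 3 × 5 = 15
  C→X: 18 × 6 = 108
Total cost = 519.
So B→W carries 37 units.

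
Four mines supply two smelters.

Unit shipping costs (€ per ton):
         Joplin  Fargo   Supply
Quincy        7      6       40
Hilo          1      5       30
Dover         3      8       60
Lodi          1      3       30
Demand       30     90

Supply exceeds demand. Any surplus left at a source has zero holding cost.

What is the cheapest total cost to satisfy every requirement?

A cheapest plan:
  Quincy–Fargo: 40 tons
  Hilo–Joplin: 10 tons
  Hilo–Fargo: 20 tons
  Dover–Joplin: 20 tons
  Lodi–Fargo: 30 tons
Total cost = €500.
(Supply check: Quincy ships 40; Hilo ships 30; Dover ships 20; Lodi ships 30.)

500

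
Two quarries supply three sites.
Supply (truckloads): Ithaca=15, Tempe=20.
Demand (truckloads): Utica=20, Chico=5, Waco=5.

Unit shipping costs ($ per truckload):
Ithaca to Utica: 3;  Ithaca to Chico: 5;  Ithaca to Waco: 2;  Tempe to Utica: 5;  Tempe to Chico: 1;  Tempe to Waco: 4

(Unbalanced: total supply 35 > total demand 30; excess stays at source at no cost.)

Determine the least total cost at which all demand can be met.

A cheapest plan:
  Ithaca–Utica: 10 × $3 = $30
  Ithaca–Waco: 5 × $2 = $10
  Tempe–Utica: 10 × $5 = $50
  Tempe–Chico: 5 × $1 = $5
Total = 30 + 10 + 50 + 5 = $95.

95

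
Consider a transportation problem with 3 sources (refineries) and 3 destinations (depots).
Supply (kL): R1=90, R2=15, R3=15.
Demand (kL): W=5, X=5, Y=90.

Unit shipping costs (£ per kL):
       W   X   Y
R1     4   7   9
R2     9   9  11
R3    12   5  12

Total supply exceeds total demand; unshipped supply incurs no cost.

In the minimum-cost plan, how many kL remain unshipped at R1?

An optimal plan:
  R1->W: 5 × £4 = £20
  R1->Y: 85 × £9 = £765
  R2->Y: 5 × £11 = £55
  R3->X: 5 × £5 = £25
Total cost = £865.
R1 ships 90 of its 90, leaving 0.

0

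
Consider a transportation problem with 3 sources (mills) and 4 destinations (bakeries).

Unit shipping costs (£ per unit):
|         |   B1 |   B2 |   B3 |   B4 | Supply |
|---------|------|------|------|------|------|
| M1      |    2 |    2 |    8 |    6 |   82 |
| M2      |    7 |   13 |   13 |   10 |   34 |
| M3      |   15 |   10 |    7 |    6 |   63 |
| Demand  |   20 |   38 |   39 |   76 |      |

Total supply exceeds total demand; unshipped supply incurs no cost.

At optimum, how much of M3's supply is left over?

An optimal plan:
  M1 to B1: 20 × £2 = £40
  M1 to B2: 38 × £2 = £76
  M1 to B4: 24 × £6 = £144
  M2 to B4: 28 × £10 = £280
  M3 to B3: 39 × £7 = £273
  M3 to B4: 24 × £6 = £144
Total cost = £957.
M3 ships 63 of its 63, leaving 0.

0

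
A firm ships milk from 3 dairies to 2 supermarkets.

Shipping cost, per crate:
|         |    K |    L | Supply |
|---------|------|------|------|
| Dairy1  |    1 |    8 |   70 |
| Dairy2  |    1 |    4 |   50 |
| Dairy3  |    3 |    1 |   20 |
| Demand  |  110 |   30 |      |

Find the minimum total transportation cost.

An optimal shipping plan:
  Dairy1–K: 70 × 1 = 70
  Dairy2–K: 40 × 1 = 40
  Dairy2–L: 10 × 4 = 40
  Dairy3–L: 20 × 1 = 20
Total = 70 + 40 + 40 + 20 = 170.

170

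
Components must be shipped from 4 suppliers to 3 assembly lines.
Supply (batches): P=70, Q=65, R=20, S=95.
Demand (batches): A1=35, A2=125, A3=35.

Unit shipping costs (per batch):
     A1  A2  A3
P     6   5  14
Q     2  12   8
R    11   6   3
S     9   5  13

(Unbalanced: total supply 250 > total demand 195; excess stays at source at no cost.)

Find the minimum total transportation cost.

Optimal allocation:
  P to A2: 70 batches
  Q to A1: 35 batches
  Q to A3: 15 batches
  R to A3: 20 batches
  S to A2: 55 batches
Total cost = 875.
(Supply check: P ships 70; Q ships 50; R ships 20; S ships 55.)

875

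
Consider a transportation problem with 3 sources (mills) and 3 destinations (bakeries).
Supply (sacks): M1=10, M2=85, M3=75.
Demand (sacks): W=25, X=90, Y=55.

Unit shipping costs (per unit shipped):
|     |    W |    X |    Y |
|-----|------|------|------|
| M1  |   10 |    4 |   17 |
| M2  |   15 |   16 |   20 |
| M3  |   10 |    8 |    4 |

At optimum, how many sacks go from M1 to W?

0

Optimal shipments:
  M1→X: 10 sacks
  M2→W: 25 sacks
  M2→X: 60 sacks
  M3→X: 20 sacks
  M3→Y: 55 sacks
Total cost = 1755.
The route M1→W is not used.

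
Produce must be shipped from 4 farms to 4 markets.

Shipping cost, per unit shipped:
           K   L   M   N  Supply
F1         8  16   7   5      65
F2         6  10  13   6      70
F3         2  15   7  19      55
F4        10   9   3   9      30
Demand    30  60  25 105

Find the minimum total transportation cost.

1370

Optimal allocation:
  F1->N: 65 crates
  F2->L: 30 crates
  F2->N: 40 crates
  F3->K: 30 crates
  F3->M: 25 crates
  F4->L: 30 crates
Total cost = 1370.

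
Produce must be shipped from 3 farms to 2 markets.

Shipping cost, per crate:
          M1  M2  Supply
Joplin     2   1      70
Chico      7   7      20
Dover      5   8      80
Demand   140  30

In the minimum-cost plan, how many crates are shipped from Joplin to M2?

30

The minimum-cost plan:
  Joplin→M1: 40 × 2 = 80
  Joplin→M2: 30 × 1 = 30
  Chico→M1: 20 × 7 = 140
  Dover→M1: 80 × 5 = 400
Total cost = 650.
So Joplin→M2 carries 30 crates.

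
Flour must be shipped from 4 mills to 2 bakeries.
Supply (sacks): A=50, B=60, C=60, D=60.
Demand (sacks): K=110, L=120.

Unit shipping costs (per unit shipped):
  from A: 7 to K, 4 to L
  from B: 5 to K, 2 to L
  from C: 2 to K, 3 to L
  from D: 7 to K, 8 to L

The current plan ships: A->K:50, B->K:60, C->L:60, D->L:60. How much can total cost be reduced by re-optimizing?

440

Current plan cost = 50·7 + 60·5 + 60·3 + 60·8 = 1310.
Optimal plan:
  A->L: 50 × 4 = 200
  B->L: 60 × 2 = 120
  C->K: 60 × 2 = 120
  D->K: 50 × 7 = 350
  D->L: 10 × 8 = 80
Optimal cost = 870.
Saving = 1310 − 870 = 440.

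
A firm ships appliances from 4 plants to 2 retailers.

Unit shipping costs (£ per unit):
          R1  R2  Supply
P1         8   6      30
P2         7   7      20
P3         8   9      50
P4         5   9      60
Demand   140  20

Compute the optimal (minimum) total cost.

1040

Optimal allocation:
  P1->R1: 10 units
  P1->R2: 20 units
  P2->R1: 20 units
  P3->R1: 50 units
  P4->R1: 60 units
Total cost = £1040.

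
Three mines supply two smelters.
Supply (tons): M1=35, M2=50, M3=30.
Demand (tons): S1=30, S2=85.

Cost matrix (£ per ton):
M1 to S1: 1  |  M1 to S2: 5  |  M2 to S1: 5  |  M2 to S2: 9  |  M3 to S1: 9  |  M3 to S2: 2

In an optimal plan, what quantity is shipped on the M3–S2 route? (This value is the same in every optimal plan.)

30

Solving gives:
  M1->S1: 30 × £1 = £30
  M1->S2: 5 × £5 = £25
  M2->S2: 50 × £9 = £450
  M3->S2: 30 × £2 = £60
Total cost = £565.
So M3→S2 carries 30 tons.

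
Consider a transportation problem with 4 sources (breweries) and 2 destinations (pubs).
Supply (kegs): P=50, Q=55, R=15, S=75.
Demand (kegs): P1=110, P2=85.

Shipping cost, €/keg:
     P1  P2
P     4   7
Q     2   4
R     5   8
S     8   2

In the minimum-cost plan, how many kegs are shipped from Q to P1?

The minimum-cost plan:
  P to P1: 50 kegs
  Q to P1: 45 kegs
  Q to P2: 10 kegs
  R to P1: 15 kegs
  S to P2: 75 kegs
Total cost = €555.
So Q→P1 carries 45 kegs.

45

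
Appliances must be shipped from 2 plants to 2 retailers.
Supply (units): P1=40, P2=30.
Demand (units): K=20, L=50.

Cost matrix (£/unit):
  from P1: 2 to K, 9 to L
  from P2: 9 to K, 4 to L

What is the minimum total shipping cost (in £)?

Optimal allocation:
  P1–K: 20 × £2 = £40
  P1–L: 20 × £9 = £180
  P2–L: 30 × £4 = £120
Total = 40 + 180 + 120 = £340.
(Supply check: P1 ships 40; P2 ships 30.)

340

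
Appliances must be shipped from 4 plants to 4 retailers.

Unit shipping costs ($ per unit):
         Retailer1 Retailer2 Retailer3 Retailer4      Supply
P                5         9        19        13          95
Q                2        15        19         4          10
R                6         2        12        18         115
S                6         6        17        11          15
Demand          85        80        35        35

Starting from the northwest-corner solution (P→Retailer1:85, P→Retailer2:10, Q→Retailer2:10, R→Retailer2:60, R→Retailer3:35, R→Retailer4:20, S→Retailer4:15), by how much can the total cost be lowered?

Current plan cost = 85·5 + 10·9 + 10·15 + 60·2 + 35·12 + 20·18 + 15·11 = $1730.
Optimal plan:
  P→Retailer1: 85 × $5 = $425
  P→Retailer4: 10 × $13 = $130
  Q→Retailer4: 10 × $4 = $40
  R→Retailer2: 80 × $2 = $160
  R→Retailer3: 35 × $12 = $420
  S→Retailer4: 15 × $11 = $165
Optimal cost = $1340.
Saving = 1730 − 1340 = $390.

390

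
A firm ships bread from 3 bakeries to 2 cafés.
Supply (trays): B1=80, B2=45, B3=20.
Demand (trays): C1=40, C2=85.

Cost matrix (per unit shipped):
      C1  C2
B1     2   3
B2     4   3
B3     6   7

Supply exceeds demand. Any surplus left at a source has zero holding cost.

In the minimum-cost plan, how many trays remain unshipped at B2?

0

An optimal plan:
  B1→C1: 40 × 2 = 80
  B1→C2: 40 × 3 = 120
  B2→C2: 45 × 3 = 135
Total cost = 335.
B2 ships 45 of its 45, leaving 0.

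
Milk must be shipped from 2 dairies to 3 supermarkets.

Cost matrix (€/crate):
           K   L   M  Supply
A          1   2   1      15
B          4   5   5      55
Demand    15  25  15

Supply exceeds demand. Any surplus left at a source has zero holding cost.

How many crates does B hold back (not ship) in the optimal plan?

15

An optimal plan:
  A–M: 15 crates
  B–K: 15 crates
  B–L: 25 crates
Total cost = €200.
B ships 40 of its 55, leaving 15.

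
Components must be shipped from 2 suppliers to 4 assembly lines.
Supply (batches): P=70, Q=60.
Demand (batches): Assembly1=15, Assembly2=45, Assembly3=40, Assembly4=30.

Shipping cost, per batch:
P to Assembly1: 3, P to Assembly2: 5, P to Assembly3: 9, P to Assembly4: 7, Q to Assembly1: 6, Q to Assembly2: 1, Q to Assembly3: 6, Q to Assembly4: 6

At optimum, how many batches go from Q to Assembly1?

Optimal shipments:
  P–Assembly1: 15 batches
  P–Assembly3: 25 batches
  P–Assembly4: 30 batches
  Q–Assembly2: 45 batches
  Q–Assembly3: 15 batches
Total cost = 615.
The route Q→Assembly1 is not used.

0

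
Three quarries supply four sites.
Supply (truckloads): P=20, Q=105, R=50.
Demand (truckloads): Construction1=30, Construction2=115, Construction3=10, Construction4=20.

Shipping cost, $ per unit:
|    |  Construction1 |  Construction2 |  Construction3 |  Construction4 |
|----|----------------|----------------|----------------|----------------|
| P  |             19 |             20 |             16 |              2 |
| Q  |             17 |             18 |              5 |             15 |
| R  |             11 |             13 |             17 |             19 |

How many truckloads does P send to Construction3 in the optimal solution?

0

Optimal shipments:
  P→Construction4: 20 × $2 = $40
  Q→Construction2: 95 × $18 = $1710
  Q→Construction3: 10 × $5 = $50
  R→Construction1: 30 × $11 = $330
  R→Construction2: 20 × $13 = $260
Total cost = $2390.
The route P→Construction3 is not used.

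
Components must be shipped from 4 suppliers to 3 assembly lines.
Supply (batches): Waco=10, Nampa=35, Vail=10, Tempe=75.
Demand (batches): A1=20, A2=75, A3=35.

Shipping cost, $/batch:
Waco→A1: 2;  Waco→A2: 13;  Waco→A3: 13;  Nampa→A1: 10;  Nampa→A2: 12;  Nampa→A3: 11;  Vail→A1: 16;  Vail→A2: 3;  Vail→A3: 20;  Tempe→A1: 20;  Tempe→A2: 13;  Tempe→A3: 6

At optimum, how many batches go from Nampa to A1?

10

Optimal shipments:
  Waco->A1: 10 × $2 = $20
  Nampa->A1: 10 × $10 = $100
  Nampa->A2: 25 × $12 = $300
  Vail->A2: 10 × $3 = $30
  Tempe->A2: 40 × $13 = $520
  Tempe->A3: 35 × $6 = $210
Total cost = $1180.
So Nampa→A1 carries 10 batches.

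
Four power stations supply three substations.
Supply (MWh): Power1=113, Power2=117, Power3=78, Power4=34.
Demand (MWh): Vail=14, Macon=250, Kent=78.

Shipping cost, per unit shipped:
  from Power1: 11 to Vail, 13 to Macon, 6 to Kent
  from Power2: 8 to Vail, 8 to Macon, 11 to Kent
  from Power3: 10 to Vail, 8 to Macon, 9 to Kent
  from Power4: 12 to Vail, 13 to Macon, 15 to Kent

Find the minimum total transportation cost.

An optimal shipping plan:
  Power1–Vail: 14 × 11 = 154
  Power1–Macon: 21 × 13 = 273
  Power1–Kent: 78 × 6 = 468
  Power2–Macon: 117 × 8 = 936
  Power3–Macon: 78 × 8 = 624
  Power4–Macon: 34 × 13 = 442
Total = 154 + 273 + 468 + 936 + 624 + 442 = 2897.
(Supply check: Power1 ships 113; Power2 ships 117; Power3 ships 78; Power4 ships 34.)

2897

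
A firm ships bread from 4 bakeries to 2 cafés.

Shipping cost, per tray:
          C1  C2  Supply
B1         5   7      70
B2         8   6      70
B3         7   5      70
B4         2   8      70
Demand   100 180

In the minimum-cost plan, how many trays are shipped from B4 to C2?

Optimal shipments:
  B1→C1: 30 trays
  B1→C2: 40 trays
  B2→C2: 70 trays
  B3→C2: 70 trays
  B4→C1: 70 trays
Total cost = 1340.
The route B4→C2 is not used.

0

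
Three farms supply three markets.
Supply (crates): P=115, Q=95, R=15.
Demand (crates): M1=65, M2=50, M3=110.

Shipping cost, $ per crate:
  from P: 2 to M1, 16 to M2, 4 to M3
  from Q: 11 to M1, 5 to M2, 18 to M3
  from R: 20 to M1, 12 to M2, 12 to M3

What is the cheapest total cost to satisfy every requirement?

An optimal shipping plan:
  P->M1: 20 × $2 = $40
  P->M3: 95 × $4 = $380
  Q->M1: 45 × $11 = $495
  Q->M2: 50 × $5 = $250
  R->M3: 15 × $12 = $180
Total = 40 + 380 + 495 + 250 + 180 = $1345.

1345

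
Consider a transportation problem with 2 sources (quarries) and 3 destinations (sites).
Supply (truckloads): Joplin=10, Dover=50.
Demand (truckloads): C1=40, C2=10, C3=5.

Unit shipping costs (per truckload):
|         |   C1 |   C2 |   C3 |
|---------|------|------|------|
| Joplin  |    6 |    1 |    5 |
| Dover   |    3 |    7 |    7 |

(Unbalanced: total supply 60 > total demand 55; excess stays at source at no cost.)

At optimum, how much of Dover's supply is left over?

Minimum-cost shipments:
  Joplin to C2: 10 × 1 = 10
  Dover to C1: 40 × 3 = 120
  Dover to C3: 5 × 7 = 35
Total cost = 165.
Dover ships 45 of its 50, leaving 5.

5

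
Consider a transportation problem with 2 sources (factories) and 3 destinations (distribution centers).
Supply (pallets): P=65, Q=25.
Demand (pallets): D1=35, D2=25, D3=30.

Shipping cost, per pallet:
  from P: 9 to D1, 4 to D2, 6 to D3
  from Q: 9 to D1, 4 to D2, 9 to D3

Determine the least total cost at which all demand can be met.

595

An optimal shipping plan:
  P–D1: 10 × 9 = 90
  P–D2: 25 × 4 = 100
  P–D3: 30 × 6 = 180
  Q–D1: 25 × 9 = 225
Total = 90 + 100 + 180 + 225 = 595.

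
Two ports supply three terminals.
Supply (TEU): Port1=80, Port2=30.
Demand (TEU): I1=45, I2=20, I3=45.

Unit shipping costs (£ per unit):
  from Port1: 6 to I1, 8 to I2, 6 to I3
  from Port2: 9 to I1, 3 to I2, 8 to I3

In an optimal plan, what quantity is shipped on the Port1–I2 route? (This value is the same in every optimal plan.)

0

Solving gives:
  Port1→I1: 45 × £6 = £270
  Port1→I3: 35 × £6 = £210
  Port2→I2: 20 × £3 = £60
  Port2→I3: 10 × £8 = £80
Total cost = £620.
The route Port1→I2 is not used.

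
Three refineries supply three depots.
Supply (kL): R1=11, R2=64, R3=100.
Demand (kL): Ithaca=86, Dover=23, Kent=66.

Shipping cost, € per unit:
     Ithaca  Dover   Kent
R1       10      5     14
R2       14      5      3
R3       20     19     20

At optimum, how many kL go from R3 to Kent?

Solving gives:
  R1–Dover: 11 kL
  R2–Kent: 64 kL
  R3–Ithaca: 86 kL
  R3–Dover: 12 kL
  R3–Kent: 2 kL
Total cost = €2235.
So R3→Kent carries 2 kL.

2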